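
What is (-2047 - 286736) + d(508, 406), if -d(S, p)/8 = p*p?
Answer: -1607471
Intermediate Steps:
d(S, p) = -8*p² (d(S, p) = -8*p*p = -8*p²)
(-2047 - 286736) + d(508, 406) = (-2047 - 286736) - 8*406² = -288783 - 8*164836 = -288783 - 1318688 = -1607471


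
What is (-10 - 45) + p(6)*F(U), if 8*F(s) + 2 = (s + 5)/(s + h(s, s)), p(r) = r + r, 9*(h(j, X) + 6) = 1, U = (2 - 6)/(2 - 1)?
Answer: -10351/178 ≈ -58.152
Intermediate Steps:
U = -4 (U = -4/1 = -4*1 = -4)
h(j, X) = -53/9 (h(j, X) = -6 + (⅑)*1 = -6 + ⅑ = -53/9)
p(r) = 2*r
F(s) = -¼ + (5 + s)/(8*(-53/9 + s)) (F(s) = -¼ + ((s + 5)/(s - 53/9))/8 = -¼ + ((5 + s)/(-53/9 + s))/8 = -¼ + (5 + s)/(8*(-53/9 + s)))
(-10 - 45) + p(6)*F(U) = (-10 - 45) + (2*6)*((151 - 9*(-4))/(8*(-53 + 9*(-4)))) = -55 + 12*((151 + 36)/(8*(-53 - 36))) = -55 + 12*((⅛)*187/(-89)) = -55 + 12*((⅛)*(-1/89)*187) = -55 + 12*(-187/712) = -55 - 561/178 = -10351/178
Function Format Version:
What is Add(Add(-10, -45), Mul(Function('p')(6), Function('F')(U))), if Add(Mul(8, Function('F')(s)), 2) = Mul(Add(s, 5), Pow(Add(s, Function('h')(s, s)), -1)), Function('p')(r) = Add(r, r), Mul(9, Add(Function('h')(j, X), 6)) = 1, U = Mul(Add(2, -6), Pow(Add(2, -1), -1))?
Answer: Rational(-10351, 178) ≈ -58.152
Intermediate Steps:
U = -4 (U = Mul(-4, Pow(1, -1)) = Mul(-4, 1) = -4)
Function('h')(j, X) = Rational(-53, 9) (Function('h')(j, X) = Add(-6, Mul(Rational(1, 9), 1)) = Add(-6, Rational(1, 9)) = Rational(-53, 9))
Function('p')(r) = Mul(2, r)
Function('F')(s) = Add(Rational(-1, 4), Mul(Rational(1, 8), Pow(Add(Rational(-53, 9), s), -1), Add(5, s))) (Function('F')(s) = Add(Rational(-1, 4), Mul(Rational(1, 8), Mul(Add(s, 5), Pow(Add(s, Rational(-53, 9)), -1)))) = Add(Rational(-1, 4), Mul(Rational(1, 8), Mul(Add(5, s), Pow(Add(Rational(-53, 9), s), -1)))) = Add(Rational(-1, 4), Mul(Rational(1, 8), Mul(Pow(Add(Rational(-53, 9), s), -1), Add(5, s)))) = Add(Rational(-1, 4), Mul(Rational(1, 8), Pow(Add(Rational(-53, 9), s), -1), Add(5, s))))
Add(Add(-10, -45), Mul(Function('p')(6), Function('F')(U))) = Add(Add(-10, -45), Mul(Mul(2, 6), Mul(Rational(1, 8), Pow(Add(-53, Mul(9, -4)), -1), Add(151, Mul(-9, -4))))) = Add(-55, Mul(12, Mul(Rational(1, 8), Pow(Add(-53, -36), -1), Add(151, 36)))) = Add(-55, Mul(12, Mul(Rational(1, 8), Pow(-89, -1), 187))) = Add(-55, Mul(12, Mul(Rational(1, 8), Rational(-1, 89), 187))) = Add(-55, Mul(12, Rational(-187, 712))) = Add(-55, Rational(-561, 178)) = Rational(-10351, 178)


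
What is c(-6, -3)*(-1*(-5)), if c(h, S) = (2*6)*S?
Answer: -180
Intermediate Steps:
c(h, S) = 12*S
c(-6, -3)*(-1*(-5)) = (12*(-3))*(-1*(-5)) = -36*5 = -180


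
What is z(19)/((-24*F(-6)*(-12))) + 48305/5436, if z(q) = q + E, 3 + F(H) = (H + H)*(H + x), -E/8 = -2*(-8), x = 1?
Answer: 22010621/2478816 ≈ 8.8795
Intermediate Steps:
E = -128 (E = -(-16)*(-8) = -8*16 = -128)
F(H) = -3 + 2*H*(1 + H) (F(H) = -3 + (H + H)*(H + 1) = -3 + (2*H)*(1 + H) = -3 + 2*H*(1 + H))
z(q) = -128 + q (z(q) = q - 128 = -128 + q)
z(19)/((-24*F(-6)*(-12))) + 48305/5436 = (-128 + 19)/((-24*(-3 + 2*(-6) + 2*(-6)**2)*(-12))) + 48305/5436 = -109*1/(288*(-3 - 12 + 2*36)) + 48305*(1/5436) = -109*1/(288*(-3 - 12 + 72)) + 48305/5436 = -109/(-24*57*(-12)) + 48305/5436 = -109/((-1368*(-12))) + 48305/5436 = -109/16416 + 48305/5436 = 22010621/2478816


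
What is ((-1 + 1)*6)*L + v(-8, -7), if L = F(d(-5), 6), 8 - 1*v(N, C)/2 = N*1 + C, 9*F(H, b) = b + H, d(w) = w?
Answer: 46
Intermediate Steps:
F(H, b) = H/9 + b/9 (F(H, b) = (b + H)/9 = (H + b)/9 = H/9 + b/9)
v(N, C) = 16 - 2*C - 2*N (v(N, C) = 16 - 2*(N*1 + C) = 16 - 2*(N + C) = 16 - 2*(C + N) = 16 + (-2*C - 2*N) = 16 - 2*C - 2*N)
L = ⅑ (L = (⅑)*(-5) + (⅑)*6 = -5/9 + ⅔ = ⅑ ≈ 0.11111)
((-1 + 1)*6)*L + v(-8, -7) = ((-1 + 1)*6)*(⅑) + (16 - 2*(-7) - 2*(-8)) = (0*6)*(⅑) + (16 + 14 + 16) = 0*(⅑) + 46 = 0 + 46 = 46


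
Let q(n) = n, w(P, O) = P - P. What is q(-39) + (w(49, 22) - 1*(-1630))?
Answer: 1591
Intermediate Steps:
w(P, O) = 0
q(-39) + (w(49, 22) - 1*(-1630)) = -39 + (0 - 1*(-1630)) = -39 + (0 + 1630) = -39 + 1630 = 1591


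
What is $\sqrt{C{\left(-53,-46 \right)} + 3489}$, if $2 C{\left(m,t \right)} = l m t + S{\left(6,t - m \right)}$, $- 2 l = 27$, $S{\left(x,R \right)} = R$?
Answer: $2 i \sqrt{3241} \approx 113.86 i$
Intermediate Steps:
$l = - \frac{27}{2}$ ($l = \left(- \frac{1}{2}\right) 27 = - \frac{27}{2} \approx -13.5$)
$C{\left(m,t \right)} = \frac{t}{2} - \frac{m}{2} - \frac{27 m t}{4}$ ($C{\left(m,t \right)} = \frac{- \frac{27 m}{2} t - \left(m - t\right)}{2} = \frac{- \frac{27 m t}{2} - \left(m - t\right)}{2} = \frac{t - m - \frac{27 m t}{2}}{2} = \frac{t}{2} - \frac{m}{2} - \frac{27 m t}{4}$)
$\sqrt{C{\left(-53,-46 \right)} + 3489} = \sqrt{\left(\frac{1}{2} \left(-46\right) - - \frac{53}{2} - \left(- \frac{1431}{4}\right) \left(-46\right)\right) + 3489} = \sqrt{\left(-23 + \frac{53}{2} - \frac{32913}{2}\right) + 3489} = \sqrt{-16453 + 3489} = \sqrt{-12964} = 2 i \sqrt{3241}$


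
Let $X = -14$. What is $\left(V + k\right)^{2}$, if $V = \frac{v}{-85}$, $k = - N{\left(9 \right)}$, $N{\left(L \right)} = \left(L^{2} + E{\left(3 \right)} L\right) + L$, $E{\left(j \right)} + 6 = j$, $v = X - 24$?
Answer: $\frac{28270489}{7225} \approx 3912.9$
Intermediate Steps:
$v = -38$ ($v = -14 - 24 = -38$)
$E{\left(j \right)} = -6 + j$
$N{\left(L \right)} = L^{2} - 2 L$ ($N{\left(L \right)} = \left(L^{2} + \left(-6 + 3\right) L\right) + L = \left(L^{2} - 3 L\right) + L = L^{2} - 2 L$)
$k = -63$ ($k = - 9 \left(-2 + 9\right) = - 9 \cdot 7 = \left(-1\right) 63 = -63$)
$V = \frac{38}{85}$ ($V = - \frac{38}{-85} = \left(-38\right) \left(- \frac{1}{85}\right) = \frac{38}{85} \approx 0.44706$)
$\left(V + k\right)^{2} = \left(\frac{38}{85} - 63\right)^{2} = \left(- \frac{5317}{85}\right)^{2} = \frac{28270489}{7225}$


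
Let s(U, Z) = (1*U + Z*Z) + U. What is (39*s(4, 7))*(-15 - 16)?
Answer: -68913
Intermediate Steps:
s(U, Z) = Z**2 + 2*U (s(U, Z) = (U + Z**2) + U = Z**2 + 2*U)
(39*s(4, 7))*(-15 - 16) = (39*(7**2 + 2*4))*(-15 - 16) = (39*(49 + 8))*(-31) = (39*57)*(-31) = 2223*(-31) = -68913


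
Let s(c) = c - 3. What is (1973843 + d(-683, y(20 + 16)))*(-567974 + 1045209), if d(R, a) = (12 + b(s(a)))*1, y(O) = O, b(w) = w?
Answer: 942008439680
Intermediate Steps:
s(c) = -3 + c
d(R, a) = 9 + a (d(R, a) = (12 + (-3 + a))*1 = (9 + a)*1 = 9 + a)
(1973843 + d(-683, y(20 + 16)))*(-567974 + 1045209) = (1973843 + (9 + (20 + 16)))*(-567974 + 1045209) = (1973843 + (9 + 36))*477235 = (1973843 + 45)*477235 = 1973888*477235 = 942008439680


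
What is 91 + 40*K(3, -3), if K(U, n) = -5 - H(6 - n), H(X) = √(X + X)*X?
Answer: -109 - 1080*√2 ≈ -1636.4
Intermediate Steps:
H(X) = √2*X^(3/2) (H(X) = √(2*X)*X = (√2*√X)*X = √2*X^(3/2))
K(U, n) = -5 - √2*(6 - n)^(3/2)
91 + 40*K(3, -3) = 91 + 40*(-5 - √2*(6 - 1*(-3))^(3/2)) = 91 + 40*(-5 - √2*(6 + 3)^(3/2)) = 91 + 40*(-5 - √2*9^(3/2)) = 91 + 40*(-5 - 1*√2*27) = 91 + 40*(-5 - 27*√2) = 91 + (-200 - 1080*√2) = -109 - 1080*√2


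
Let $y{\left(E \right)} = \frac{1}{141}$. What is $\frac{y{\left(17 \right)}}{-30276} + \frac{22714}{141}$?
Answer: $\frac{687689063}{4268916} \approx 161.09$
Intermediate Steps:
$y{\left(E \right)} = \frac{1}{141}$
$\frac{y{\left(17 \right)}}{-30276} + \frac{22714}{141} = \frac{1}{141 \left(-30276\right)} + \frac{22714}{141} = \frac{1}{141} \left(- \frac{1}{30276}\right) + 22714 \cdot \frac{1}{141} = - \frac{1}{4268916} + \frac{22714}{141} = \frac{687689063}{4268916}$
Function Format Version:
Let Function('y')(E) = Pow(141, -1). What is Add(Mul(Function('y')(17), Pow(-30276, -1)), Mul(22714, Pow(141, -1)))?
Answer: Rational(687689063, 4268916) ≈ 161.09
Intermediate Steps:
Function('y')(E) = Rational(1, 141)
Add(Mul(Function('y')(17), Pow(-30276, -1)), Mul(22714, Pow(141, -1))) = Add(Mul(Rational(1, 141), Pow(-30276, -1)), Mul(22714, Pow(141, -1))) = Add(Mul(Rational(1, 141), Rational(-1, 30276)), Mul(22714, Rational(1, 141))) = Add(Rational(-1, 4268916), Rational(22714, 141)) = Rational(687689063, 4268916)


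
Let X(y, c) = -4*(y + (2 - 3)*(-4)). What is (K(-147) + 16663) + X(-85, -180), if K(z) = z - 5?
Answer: 16835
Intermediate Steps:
K(z) = -5 + z
X(y, c) = -16 - 4*y (X(y, c) = -4*(y - 1*(-4)) = -4*(y + 4) = -4*(4 + y) = -16 - 4*y)
(K(-147) + 16663) + X(-85, -180) = ((-5 - 147) + 16663) + (-16 - 4*(-85)) = (-152 + 16663) + (-16 + 340) = 16511 + 324 = 16835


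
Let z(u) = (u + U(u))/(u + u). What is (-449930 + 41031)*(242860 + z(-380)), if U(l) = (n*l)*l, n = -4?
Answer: -199232357659/2 ≈ -9.9616e+10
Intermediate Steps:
U(l) = -4*l² (U(l) = (-4*l)*l = -4*l²)
z(u) = (u - 4*u²)/(2*u) (z(u) = (u - 4*u²)/(u + u) = (u - 4*u²)/((2*u)) = (u - 4*u²)*(1/(2*u)) = (u - 4*u²)/(2*u))
(-449930 + 41031)*(242860 + z(-380)) = (-449930 + 41031)*(242860 + (½ - 2*(-380))) = -408899*(242860 + (½ + 760)) = -408899*(242860 + 1521/2) = -408899*487241/2 = -199232357659/2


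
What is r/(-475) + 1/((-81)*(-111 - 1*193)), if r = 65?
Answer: -16843/123120 ≈ -0.13680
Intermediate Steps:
r/(-475) + 1/((-81)*(-111 - 1*193)) = 65/(-475) + 1/((-81)*(-111 - 1*193)) = 65*(-1/475) - 1/(81*(-111 - 193)) = -13/95 - 1/81/(-304) = -13/95 - 1/81*(-1/304) = -13/95 + 1/24624 = -16843/123120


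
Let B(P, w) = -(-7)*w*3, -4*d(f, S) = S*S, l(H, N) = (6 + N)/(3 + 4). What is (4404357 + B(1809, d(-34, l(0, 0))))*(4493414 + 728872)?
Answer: 161005542298992/7 ≈ 2.3001e+13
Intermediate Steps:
l(H, N) = 6/7 + N/7 (l(H, N) = (6 + N)/7 = (6 + N)*(⅐) = 6/7 + N/7)
d(f, S) = -S²/4 (d(f, S) = -S*S/4 = -S²/4)
B(P, w) = 21*w (B(P, w) = (7*w)*3 = 21*w)
(4404357 + B(1809, d(-34, l(0, 0))))*(4493414 + 728872) = (4404357 + 21*(-(6/7 + (⅐)*0)²/4))*(4493414 + 728872) = (4404357 + 21*(-(6/7 + 0)²/4))*5222286 = (4404357 + 21*(-(6/7)²/4))*5222286 = (4404357 + 21*(-¼*36/49))*5222286 = (4404357 + 21*(-9/49))*5222286 = (4404357 - 27/7)*5222286 = (30830472/7)*5222286 = 161005542298992/7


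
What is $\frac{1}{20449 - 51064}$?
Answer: $- \frac{1}{30615} \approx -3.2664 \cdot 10^{-5}$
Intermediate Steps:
$\frac{1}{20449 - 51064} = \frac{1}{-30615} = - \frac{1}{30615}$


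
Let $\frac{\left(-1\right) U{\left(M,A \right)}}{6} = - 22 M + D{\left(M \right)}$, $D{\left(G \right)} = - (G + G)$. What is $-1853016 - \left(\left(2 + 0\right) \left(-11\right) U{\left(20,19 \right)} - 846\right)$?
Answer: $-1788810$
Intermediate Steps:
$D{\left(G \right)} = - 2 G$
$U{\left(M,A \right)} = 144 M$ ($U{\left(M,A \right)} = - 6 \left(- 22 M - 2 M\right) = - 6 \left(- 24 M\right) = 144 M$)
$-1853016 - \left(\left(2 + 0\right) \left(-11\right) U{\left(20,19 \right)} - 846\right) = -1853016 - \left(\left(2 + 0\right) \left(-11\right) 144 \cdot 20 - 846\right) = -1853016 - \left(2 \left(-11\right) 2880 - 846\right) = -1853016 - \left(\left(-22\right) 2880 - 846\right) = -1853016 - \left(-63360 - 846\right) = -1853016 - -64206 = -1853016 + 64206 = -1788810$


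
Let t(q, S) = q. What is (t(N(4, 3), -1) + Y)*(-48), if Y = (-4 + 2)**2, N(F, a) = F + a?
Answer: -528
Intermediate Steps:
Y = 4 (Y = (-2)**2 = 4)
(t(N(4, 3), -1) + Y)*(-48) = ((4 + 3) + 4)*(-48) = (7 + 4)*(-48) = 11*(-48) = -528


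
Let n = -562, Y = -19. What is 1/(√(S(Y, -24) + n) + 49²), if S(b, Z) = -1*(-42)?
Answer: 2401/5765321 - 2*I*√130/5765321 ≈ 0.00041646 - 3.9553e-6*I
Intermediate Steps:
S(b, Z) = 42
1/(√(S(Y, -24) + n) + 49²) = 1/(√(42 - 562) + 49²) = 1/(√(-520) + 2401) = 1/(2*I*√130 + 2401) = 1/(2401 + 2*I*√130)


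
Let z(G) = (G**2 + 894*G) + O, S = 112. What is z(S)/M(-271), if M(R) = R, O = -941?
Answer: -111731/271 ≈ -412.29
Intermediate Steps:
z(G) = -941 + G**2 + 894*G (z(G) = (G**2 + 894*G) - 941 = -941 + G**2 + 894*G)
z(S)/M(-271) = (-941 + 112**2 + 894*112)/(-271) = (-941 + 12544 + 100128)*(-1/271) = 111731*(-1/271) = -111731/271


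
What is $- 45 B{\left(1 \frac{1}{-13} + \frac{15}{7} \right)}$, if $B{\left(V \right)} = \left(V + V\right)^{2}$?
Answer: $- \frac{6361920}{8281} \approx -768.25$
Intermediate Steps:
$B{\left(V \right)} = 4 V^{2}$ ($B{\left(V \right)} = \left(2 V\right)^{2} = 4 V^{2}$)
$- 45 B{\left(1 \frac{1}{-13} + \frac{15}{7} \right)} = - 45 \cdot 4 \left(1 \frac{1}{-13} + \frac{15}{7}\right)^{2} = - 45 \cdot 4 \left(1 \left(- \frac{1}{13}\right) + 15 \cdot \frac{1}{7}\right)^{2} = - 45 \cdot 4 \left(- \frac{1}{13} + \frac{15}{7}\right)^{2} = - 45 \cdot 4 \left(\frac{188}{91}\right)^{2} = - 45 \cdot 4 \cdot \frac{35344}{8281} = \left(-45\right) \frac{141376}{8281} = - \frac{6361920}{8281}$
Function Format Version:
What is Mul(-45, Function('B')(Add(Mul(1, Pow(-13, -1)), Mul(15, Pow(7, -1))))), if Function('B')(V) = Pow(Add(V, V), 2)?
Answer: Rational(-6361920, 8281) ≈ -768.25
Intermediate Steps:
Function('B')(V) = Mul(4, Pow(V, 2)) (Function('B')(V) = Pow(Mul(2, V), 2) = Mul(4, Pow(V, 2)))
Mul(-45, Function('B')(Add(Mul(1, Pow(-13, -1)), Mul(15, Pow(7, -1))))) = Mul(-45, Mul(4, Pow(Add(Mul(1, Pow(-13, -1)), Mul(15, Pow(7, -1))), 2))) = Mul(-45, Mul(4, Pow(Add(Mul(1, Rational(-1, 13)), Mul(15, Rational(1, 7))), 2))) = Mul(-45, Mul(4, Pow(Add(Rational(-1, 13), Rational(15, 7)), 2))) = Mul(-45, Mul(4, Pow(Rational(188, 91), 2))) = Mul(-45, Mul(4, Rational(35344, 8281))) = Mul(-45, Rational(141376, 8281)) = Rational(-6361920, 8281)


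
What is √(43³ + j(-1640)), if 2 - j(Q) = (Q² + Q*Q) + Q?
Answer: I*√5298051 ≈ 2301.8*I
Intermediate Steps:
j(Q) = 2 - Q - 2*Q² (j(Q) = 2 - ((Q² + Q*Q) + Q) = 2 - ((Q² + Q²) + Q) = 2 - (2*Q² + Q) = 2 - (Q + 2*Q²) = 2 + (-Q - 2*Q²) = 2 - Q - 2*Q²)
√(43³ + j(-1640)) = √(43³ + (2 - 1*(-1640) - 2*(-1640)²)) = √(79507 + (2 + 1640 - 2*2689600)) = √(79507 + (2 + 1640 - 5379200)) = √(79507 - 5377558) = √(-5298051) = I*√5298051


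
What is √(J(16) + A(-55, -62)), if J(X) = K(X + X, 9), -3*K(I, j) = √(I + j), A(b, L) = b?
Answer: √(-495 - 3*√41)/3 ≈ 7.5587*I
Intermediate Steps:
K(I, j) = -√(I + j)/3
J(X) = -√(9 + 2*X)/3 (J(X) = -√((X + X) + 9)/3 = -√(2*X + 9)/3 = -√(9 + 2*X)/3)
√(J(16) + A(-55, -62)) = √(-√(9 + 2*16)/3 - 55) = √(-√(9 + 32)/3 - 55) = √(-√41/3 - 55) = √(-55 - √41/3)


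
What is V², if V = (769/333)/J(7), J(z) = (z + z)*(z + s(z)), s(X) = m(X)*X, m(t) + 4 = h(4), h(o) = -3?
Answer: 591361/38339206416 ≈ 1.5424e-5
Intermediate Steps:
m(t) = -7 (m(t) = -4 - 3 = -7)
s(X) = -7*X
J(z) = -12*z² (J(z) = (z + z)*(z - 7*z) = (2*z)*(-6*z) = -12*z²)
V = -769/195804 (V = (769/333)/((-12*7²)) = (769*(1/333))/((-12*49)) = (769/333)/(-588) = (769/333)*(-1/588) = -769/195804 ≈ -0.0039274)
V² = (-769/195804)² = 591361/38339206416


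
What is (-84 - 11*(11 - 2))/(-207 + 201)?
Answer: 61/2 ≈ 30.500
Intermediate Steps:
(-84 - 11*(11 - 2))/(-207 + 201) = (-84 - 11*9)/(-6) = (-84 - 99)*(-1/6) = -183*(-1/6) = 61/2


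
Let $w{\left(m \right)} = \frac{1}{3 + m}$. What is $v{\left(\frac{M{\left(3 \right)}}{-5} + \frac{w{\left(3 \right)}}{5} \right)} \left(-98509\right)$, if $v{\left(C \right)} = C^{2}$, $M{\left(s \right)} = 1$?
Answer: $- \frac{98509}{36} \approx -2736.4$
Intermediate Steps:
$v{\left(\frac{M{\left(3 \right)}}{-5} + \frac{w{\left(3 \right)}}{5} \right)} \left(-98509\right) = \left(1 \frac{1}{-5} + \frac{1}{\left(3 + 3\right) 5}\right)^{2} \left(-98509\right) = \left(1 \left(- \frac{1}{5}\right) + \frac{1}{6} \cdot \frac{1}{5}\right)^{2} \left(-98509\right) = \left(- \frac{1}{5} + \frac{1}{6} \cdot \frac{1}{5}\right)^{2} \left(-98509\right) = \left(- \frac{1}{5} + \frac{1}{30}\right)^{2} \left(-98509\right) = \left(- \frac{1}{6}\right)^{2} \left(-98509\right) = \frac{1}{36} \left(-98509\right) = - \frac{98509}{36}$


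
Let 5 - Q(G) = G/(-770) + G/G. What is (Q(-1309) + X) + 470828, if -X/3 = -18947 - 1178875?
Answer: 40642963/10 ≈ 4.0643e+6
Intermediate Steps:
X = 3593466 (X = -3*(-18947 - 1178875) = -3*(-1197822) = 3593466)
Q(G) = 4 + G/770 (Q(G) = 5 - (G/(-770) + G/G) = 5 - (G*(-1/770) + 1) = 5 - (-G/770 + 1) = 5 - (1 - G/770) = 5 + (-1 + G/770) = 4 + G/770)
(Q(-1309) + X) + 470828 = ((4 + (1/770)*(-1309)) + 3593466) + 470828 = ((4 - 17/10) + 3593466) + 470828 = (23/10 + 3593466) + 470828 = 35934683/10 + 470828 = 40642963/10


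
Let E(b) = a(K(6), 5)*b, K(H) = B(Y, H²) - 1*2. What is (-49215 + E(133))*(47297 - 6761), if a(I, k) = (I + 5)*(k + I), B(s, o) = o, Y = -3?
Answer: 6205169808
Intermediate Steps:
K(H) = -2 + H² (K(H) = H² - 1*2 = H² - 2 = -2 + H²)
a(I, k) = (5 + I)*(I + k)
E(b) = 1521*b (E(b) = ((-2 + 6²)² + 5*(-2 + 6²) + 5*5 + (-2 + 6²)*5)*b = ((-2 + 36)² + 5*(-2 + 36) + 25 + (-2 + 36)*5)*b = (34² + 5*34 + 25 + 34*5)*b = (1156 + 170 + 25 + 170)*b = 1521*b)
(-49215 + E(133))*(47297 - 6761) = (-49215 + 1521*133)*(47297 - 6761) = (-49215 + 202293)*40536 = 153078*40536 = 6205169808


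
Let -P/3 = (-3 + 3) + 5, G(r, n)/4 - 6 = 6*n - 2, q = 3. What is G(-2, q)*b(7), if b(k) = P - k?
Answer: -1936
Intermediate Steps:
G(r, n) = 16 + 24*n (G(r, n) = 24 + 4*(6*n - 2) = 24 + 4*(-2 + 6*n) = 24 + (-8 + 24*n) = 16 + 24*n)
P = -15 (P = -3*((-3 + 3) + 5) = -3*(0 + 5) = -3*5 = -15)
b(k) = -15 - k
G(-2, q)*b(7) = (16 + 24*3)*(-15 - 1*7) = (16 + 72)*(-15 - 7) = 88*(-22) = -1936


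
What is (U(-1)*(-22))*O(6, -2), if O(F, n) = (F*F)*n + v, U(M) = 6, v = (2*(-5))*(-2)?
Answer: 6864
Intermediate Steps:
v = 20 (v = -10*(-2) = 20)
O(F, n) = 20 + n*F² (O(F, n) = (F*F)*n + 20 = F²*n + 20 = n*F² + 20 = 20 + n*F²)
(U(-1)*(-22))*O(6, -2) = (6*(-22))*(20 - 2*6²) = -132*(20 - 2*36) = -132*(20 - 72) = -132*(-52) = 6864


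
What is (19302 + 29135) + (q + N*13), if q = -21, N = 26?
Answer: 48754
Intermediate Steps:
(19302 + 29135) + (q + N*13) = (19302 + 29135) + (-21 + 26*13) = 48437 + (-21 + 338) = 48437 + 317 = 48754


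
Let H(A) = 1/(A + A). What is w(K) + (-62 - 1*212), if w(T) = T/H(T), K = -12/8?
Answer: -539/2 ≈ -269.50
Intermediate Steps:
H(A) = 1/(2*A)
K = -3/2 (K = -12*⅛ = -3/2 ≈ -1.5000)
w(T) = 2*T² (w(T) = T/((1/(2*T))) = T*(2*T) = 2*T²)
w(K) + (-62 - 1*212) = 2*(-3/2)² + (-62 - 1*212) = 2*(9/4) + (-62 - 212) = 9/2 - 274 = -539/2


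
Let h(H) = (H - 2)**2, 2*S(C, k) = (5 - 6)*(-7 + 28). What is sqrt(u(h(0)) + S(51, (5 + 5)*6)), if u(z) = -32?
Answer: I*sqrt(170)/2 ≈ 6.5192*I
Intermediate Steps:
S(C, k) = -21/2 (S(C, k) = ((5 - 6)*(-7 + 28))/2 = (-1*21)/2 = (1/2)*(-21) = -21/2)
h(H) = (-2 + H)**2
sqrt(u(h(0)) + S(51, (5 + 5)*6)) = sqrt(-32 - 21/2) = sqrt(-85/2) = I*sqrt(170)/2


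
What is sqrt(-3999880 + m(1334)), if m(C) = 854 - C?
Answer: 14*I*sqrt(20410) ≈ 2000.1*I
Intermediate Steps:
sqrt(-3999880 + m(1334)) = sqrt(-3999880 + (854 - 1*1334)) = sqrt(-3999880 + (854 - 1334)) = sqrt(-3999880 - 480) = sqrt(-4000360) = 14*I*sqrt(20410)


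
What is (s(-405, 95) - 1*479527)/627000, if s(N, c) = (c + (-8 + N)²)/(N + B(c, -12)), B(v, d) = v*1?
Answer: -74412017/97185000 ≈ -0.76567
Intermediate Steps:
B(v, d) = v
s(N, c) = (c + (-8 + N)²)/(N + c)
(s(-405, 95) - 1*479527)/627000 = ((95 + (-8 - 405)²)/(-405 + 95) - 1*479527)/627000 = ((95 + (-413)²)/(-310) - 479527)*(1/627000) = (-(95 + 170569)/310 - 479527)*(1/627000) = (-1/310*170664 - 479527)*(1/627000) = (-85332/155 - 479527)*(1/627000) = -74412017/155*1/627000 = -74412017/97185000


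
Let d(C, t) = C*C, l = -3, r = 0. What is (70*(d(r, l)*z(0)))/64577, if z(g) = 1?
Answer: 0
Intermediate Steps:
d(C, t) = C²
(70*(d(r, l)*z(0)))/64577 = (70*(0²*1))/64577 = (70*(0*1))*(1/64577) = (70*0)*(1/64577) = 0*(1/64577) = 0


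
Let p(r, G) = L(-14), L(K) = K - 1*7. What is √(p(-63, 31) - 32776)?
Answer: I*√32797 ≈ 181.1*I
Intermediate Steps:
L(K) = -7 + K (L(K) = K - 7 = -7 + K)
p(r, G) = -21 (p(r, G) = -7 - 14 = -21)
√(p(-63, 31) - 32776) = √(-21 - 32776) = √(-32797) = I*√32797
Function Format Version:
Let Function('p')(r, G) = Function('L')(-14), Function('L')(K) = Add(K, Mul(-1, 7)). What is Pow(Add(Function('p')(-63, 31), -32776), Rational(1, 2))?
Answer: Mul(I, Pow(32797, Rational(1, 2))) ≈ Mul(181.10, I)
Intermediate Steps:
Function('L')(K) = Add(-7, K) (Function('L')(K) = Add(K, -7) = Add(-7, K))
Function('p')(r, G) = -21 (Function('p')(r, G) = Add(-7, -14) = -21)
Pow(Add(Function('p')(-63, 31), -32776), Rational(1, 2)) = Pow(Add(-21, -32776), Rational(1, 2)) = Pow(-32797, Rational(1, 2)) = Mul(I, Pow(32797, Rational(1, 2)))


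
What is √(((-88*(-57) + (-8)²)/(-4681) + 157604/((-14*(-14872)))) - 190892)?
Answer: I*√16764627324077249771/9371362 ≈ 436.91*I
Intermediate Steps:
√(((-88*(-57) + (-8)²)/(-4681) + 157604/((-14*(-14872)))) - 190892) = √(((5016 + 64)*(-1/4681) + 157604/208208) - 190892) = √((5080*(-1/4681) + 157604*(1/208208)) - 190892) = √((-5080/4681 + 39401/52052) - 190892) = √(-79988079/243655412 - 190892) = √(-46511948895583/243655412) = I*√16764627324077249771/9371362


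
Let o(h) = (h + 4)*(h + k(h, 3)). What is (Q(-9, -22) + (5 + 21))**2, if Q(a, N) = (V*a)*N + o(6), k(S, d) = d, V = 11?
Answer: 5262436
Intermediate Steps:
o(h) = (3 + h)*(4 + h) (o(h) = (h + 4)*(h + 3) = (4 + h)*(3 + h) = (3 + h)*(4 + h))
Q(a, N) = 90 + 11*N*a (Q(a, N) = (11*a)*N + (12 + 6**2 + 7*6) = 11*N*a + (12 + 36 + 42) = 11*N*a + 90 = 90 + 11*N*a)
(Q(-9, -22) + (5 + 21))**2 = ((90 + 11*(-22)*(-9)) + (5 + 21))**2 = ((90 + 2178) + 26)**2 = (2268 + 26)**2 = 2294**2 = 5262436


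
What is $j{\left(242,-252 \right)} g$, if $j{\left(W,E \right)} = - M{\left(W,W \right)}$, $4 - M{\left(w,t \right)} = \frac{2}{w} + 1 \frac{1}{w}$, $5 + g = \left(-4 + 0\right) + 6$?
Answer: $\frac{2895}{242} \approx 11.963$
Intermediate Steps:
$g = -3$ ($g = -5 + \left(\left(-4 + 0\right) + 6\right) = -5 + \left(-4 + 6\right) = -5 + 2 = -3$)
$M{\left(w,t \right)} = 4 - \frac{3}{w}$ ($M{\left(w,t \right)} = 4 - \left(\frac{2}{w} + 1 \frac{1}{w}\right) = 4 - \left(\frac{2}{w} + \frac{1}{w}\right) = 4 - \frac{3}{w}$)
$j{\left(W,E \right)} = -4 + \frac{3}{W}$ ($j{\left(W,E \right)} = - (4 - \frac{3}{W}) = -4 + \frac{3}{W}$)
$j{\left(242,-252 \right)} g = \left(-4 + \frac{3}{242}\right) \left(-3\right) = \left(- \frac{965}{242}\right) \left(-3\right) = \frac{2895}{242}$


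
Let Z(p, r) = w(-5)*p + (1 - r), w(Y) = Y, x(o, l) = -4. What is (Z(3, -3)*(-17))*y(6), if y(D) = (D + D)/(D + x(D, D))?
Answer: 1122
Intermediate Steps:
y(D) = 2*D/(-4 + D) (y(D) = (D + D)/(D - 4) = (2*D)/(-4 + D) = 2*D/(-4 + D))
Z(p, r) = 1 - r - 5*p (Z(p, r) = -5*p + (1 - r) = 1 - r - 5*p)
(Z(3, -3)*(-17))*y(6) = ((1 - 1*(-3) - 5*3)*(-17))*(2*6/(-4 + 6)) = ((1 + 3 - 15)*(-17))*(2*6/2) = (-11*(-17))*(2*6*(½)) = 187*6 = 1122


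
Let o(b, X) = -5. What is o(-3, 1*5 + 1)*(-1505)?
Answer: 7525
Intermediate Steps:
o(-3, 1*5 + 1)*(-1505) = -5*(-1505) = 7525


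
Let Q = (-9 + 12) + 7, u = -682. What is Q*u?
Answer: -6820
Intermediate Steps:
Q = 10 (Q = 3 + 7 = 10)
Q*u = 10*(-682) = -6820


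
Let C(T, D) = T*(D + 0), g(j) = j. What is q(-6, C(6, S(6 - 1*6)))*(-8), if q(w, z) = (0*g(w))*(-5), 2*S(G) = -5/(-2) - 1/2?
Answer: 0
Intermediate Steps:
S(G) = 1 (S(G) = (-5/(-2) - 1/2)/2 = (-5*(-1/2) - 1*1/2)/2 = (5/2 - 1/2)/2 = (1/2)*2 = 1)
C(T, D) = D*T (C(T, D) = T*D = D*T)
q(w, z) = 0 (q(w, z) = (0*w)*(-5) = 0*(-5) = 0)
q(-6, C(6, S(6 - 1*6)))*(-8) = 0*(-8) = 0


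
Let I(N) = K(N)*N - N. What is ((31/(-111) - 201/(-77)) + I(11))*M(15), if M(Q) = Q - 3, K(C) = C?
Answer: 3840376/2849 ≈ 1348.0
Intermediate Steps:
M(Q) = -3 + Q
I(N) = N**2 - N (I(N) = N*N - N = N**2 - N)
((31/(-111) - 201/(-77)) + I(11))*M(15) = ((31/(-111) - 201/(-77)) + 11*(-1 + 11))*(-3 + 15) = ((31*(-1/111) - 201*(-1/77)) + 11*10)*12 = ((-31/111 + 201/77) + 110)*12 = (19924/8547 + 110)*12 = (960094/8547)*12 = 3840376/2849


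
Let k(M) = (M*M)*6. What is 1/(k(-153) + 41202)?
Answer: 1/181656 ≈ 5.5049e-6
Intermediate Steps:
k(M) = 6*M**2 (k(M) = M**2*6 = 6*M**2)
1/(k(-153) + 41202) = 1/(6*(-153)**2 + 41202) = 1/(6*23409 + 41202) = 1/(140454 + 41202) = 1/181656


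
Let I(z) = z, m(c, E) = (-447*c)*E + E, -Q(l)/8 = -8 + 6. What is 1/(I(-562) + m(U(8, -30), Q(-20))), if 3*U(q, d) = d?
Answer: 1/70974 ≈ 1.4090e-5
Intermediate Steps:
U(q, d) = d/3
Q(l) = 16 (Q(l) = -8*(-8 + 6) = -8*(-2) = 16)
m(c, E) = E - 447*E*c (m(c, E) = -447*E*c + E = E - 447*E*c)
1/(I(-562) + m(U(8, -30), Q(-20))) = 1/(-562 + 16*(1 - 149*(-30))) = 1/(-562 + 16*(1 - 447*(-10))) = 1/(-562 + 16*(1 + 4470)) = 1/(-562 + 16*4471) = 1/(-562 + 71536) = 1/70974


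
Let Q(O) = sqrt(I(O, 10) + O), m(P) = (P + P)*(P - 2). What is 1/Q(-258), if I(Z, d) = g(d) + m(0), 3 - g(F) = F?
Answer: -I*sqrt(265)/265 ≈ -0.06143*I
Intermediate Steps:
g(F) = 3 - F
m(P) = 2*P*(-2 + P) (m(P) = (2*P)*(-2 + P) = 2*P*(-2 + P))
I(Z, d) = 3 - d (I(Z, d) = (3 - d) + 2*0*(-2 + 0) = (3 - d) + 2*0*(-2) = (3 - d) + 0 = 3 - d)
Q(O) = sqrt(-7 + O) (Q(O) = sqrt((3 - 1*10) + O) = sqrt((3 - 10) + O) = sqrt(-7 + O))
1/Q(-258) = 1/(sqrt(-7 - 258)) = 1/(sqrt(-265)) = 1/(I*sqrt(265)) = -I*sqrt(265)/265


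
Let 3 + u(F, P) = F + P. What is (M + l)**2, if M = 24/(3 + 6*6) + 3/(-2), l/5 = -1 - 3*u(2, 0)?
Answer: 56169/676 ≈ 83.090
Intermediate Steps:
u(F, P) = -3 + F + P (u(F, P) = -3 + (F + P) = -3 + F + P)
l = 10 (l = 5*(-1 - 3*(-3 + 2 + 0)) = 5*(-1 - 3*(-1)) = 5*(-1 + 3) = 5*2 = 10)
M = -23/26 (M = 24/(3 + 36) + 3*(-1/2) = 24/39 - 3/2 = 24*(1/39) - 3/2 = 8/13 - 3/2 = -23/26 ≈ -0.88461)
(M + l)**2 = (-23/26 + 10)**2 = (237/26)**2 = 56169/676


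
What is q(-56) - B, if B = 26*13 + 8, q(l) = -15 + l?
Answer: -417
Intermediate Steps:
B = 346 (B = 338 + 8 = 346)
q(-56) - B = (-15 - 56) - 1*346 = -71 - 346 = -417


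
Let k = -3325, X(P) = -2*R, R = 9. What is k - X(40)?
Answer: -3307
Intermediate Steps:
X(P) = -18 (X(P) = -2*9 = -18)
k - X(40) = -3325 - 1*(-18) = -3325 + 18 = -3307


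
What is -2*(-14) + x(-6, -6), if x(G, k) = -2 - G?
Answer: 32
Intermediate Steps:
-2*(-14) + x(-6, -6) = -2*(-14) + (-2 - 1*(-6)) = 28 + (-2 + 6) = 28 + 4 = 32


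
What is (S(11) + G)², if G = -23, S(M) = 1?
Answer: 484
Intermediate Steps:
(S(11) + G)² = (1 - 23)² = (-22)² = 484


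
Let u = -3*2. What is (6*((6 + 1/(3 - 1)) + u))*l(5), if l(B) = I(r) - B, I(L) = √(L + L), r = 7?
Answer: -15 + 3*√14 ≈ -3.7750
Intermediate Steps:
I(L) = √2*√L (I(L) = √(2*L) = √2*√L)
u = -6
l(B) = √14 - B (l(B) = √2*√7 - B = √14 - B)
(6*((6 + 1/(3 - 1)) + u))*l(5) = (6*((6 + 1/(3 - 1)) - 6))*(√14 - 1*5) = (6*((6 + 1/2) - 6))*(√14 - 5) = (6*((6 + ½) - 6))*(-5 + √14) = (6*(13/2 - 6))*(-5 + √14) = (6*(½))*(-5 + √14) = 3*(-5 + √14) = -15 + 3*√14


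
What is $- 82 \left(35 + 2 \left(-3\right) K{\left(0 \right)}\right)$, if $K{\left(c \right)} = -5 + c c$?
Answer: $-5330$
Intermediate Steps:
$K{\left(c \right)} = -5 + c^{2}$
$- 82 \left(35 + 2 \left(-3\right) K{\left(0 \right)}\right) = - 82 \left(35 + 2 \left(-3\right) \left(-5 + 0^{2}\right)\right) = - 82 \left(35 - 6 \left(-5 + 0\right)\right) = - 82 \left(35 - -30\right) = - 82 \left(35 + 30\right) = \left(-82\right) 65 = -5330$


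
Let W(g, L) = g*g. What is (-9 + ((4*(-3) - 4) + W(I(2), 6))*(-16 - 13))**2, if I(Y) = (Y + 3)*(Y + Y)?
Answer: 124211025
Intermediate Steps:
I(Y) = 2*Y*(3 + Y) (I(Y) = (3 + Y)*(2*Y) = 2*Y*(3 + Y))
W(g, L) = g**2
(-9 + ((4*(-3) - 4) + W(I(2), 6))*(-16 - 13))**2 = (-9 + ((4*(-3) - 4) + (2*2*(3 + 2))**2)*(-16 - 13))**2 = (-9 + ((-12 - 4) + (2*2*5)**2)*(-29))**2 = (-9 + (-16 + 20**2)*(-29))**2 = (-9 + (-16 + 400)*(-29))**2 = (-9 + 384*(-29))**2 = (-9 - 11136)**2 = (-11145)**2 = 124211025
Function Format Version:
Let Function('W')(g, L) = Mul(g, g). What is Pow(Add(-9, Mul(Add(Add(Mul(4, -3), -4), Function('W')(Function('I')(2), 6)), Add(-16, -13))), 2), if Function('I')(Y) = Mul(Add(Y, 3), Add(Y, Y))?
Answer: 124211025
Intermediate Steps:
Function('I')(Y) = Mul(2, Y, Add(3, Y)) (Function('I')(Y) = Mul(Add(3, Y), Mul(2, Y)) = Mul(2, Y, Add(3, Y)))
Function('W')(g, L) = Pow(g, 2)
Pow(Add(-9, Mul(Add(Add(Mul(4, -3), -4), Function('W')(Function('I')(2), 6)), Add(-16, -13))), 2) = Pow(Add(-9, Mul(Add(Add(Mul(4, -3), -4), Pow(Mul(2, 2, Add(3, 2)), 2)), Add(-16, -13))), 2) = Pow(Add(-9, Mul(Add(Add(-12, -4), Pow(Mul(2, 2, 5), 2)), -29)), 2) = Pow(Add(-9, Mul(Add(-16, Pow(20, 2)), -29)), 2) = Pow(Add(-9, Mul(Add(-16, 400), -29)), 2) = Pow(Add(-9, Mul(384, -29)), 2) = Pow(Add(-9, -11136), 2) = Pow(-11145, 2) = 124211025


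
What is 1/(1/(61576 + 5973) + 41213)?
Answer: 67549/2783896938 ≈ 2.4264e-5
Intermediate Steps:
1/(1/(61576 + 5973) + 41213) = 1/(1/67549 + 41213) = 1/(2783896938/67549) = 67549/2783896938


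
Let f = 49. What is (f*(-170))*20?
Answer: -166600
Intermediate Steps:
(f*(-170))*20 = (49*(-170))*20 = -8330*20 = -166600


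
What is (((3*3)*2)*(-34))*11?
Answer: -6732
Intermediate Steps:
(((3*3)*2)*(-34))*11 = ((9*2)*(-34))*11 = (18*(-34))*11 = -612*11 = -6732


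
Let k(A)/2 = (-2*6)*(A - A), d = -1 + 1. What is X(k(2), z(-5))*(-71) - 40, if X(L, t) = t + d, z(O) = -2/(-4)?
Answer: -151/2 ≈ -75.500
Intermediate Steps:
d = 0
z(O) = ½ (z(O) = -2*(-¼) = ½)
k(A) = 0 (k(A) = 2*((-2*6)*(A - A)) = 2*(-12*0) = 2*0 = 0)
X(L, t) = t (X(L, t) = t + 0 = t)
X(k(2), z(-5))*(-71) - 40 = (½)*(-71) - 40 = -71/2 - 40 = -151/2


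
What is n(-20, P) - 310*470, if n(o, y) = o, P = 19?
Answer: -145720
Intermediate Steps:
n(-20, P) - 310*470 = -20 - 310*470 = -20 - 145700 = -145720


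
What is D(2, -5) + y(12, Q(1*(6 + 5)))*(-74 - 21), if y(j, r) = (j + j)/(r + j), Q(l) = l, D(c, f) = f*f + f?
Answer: -1820/23 ≈ -79.130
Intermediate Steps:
D(c, f) = f + f² (D(c, f) = f² + f = f + f²)
y(j, r) = 2*j/(j + r) (y(j, r) = (2*j)/(j + r) = 2*j/(j + r))
D(2, -5) + y(12, Q(1*(6 + 5)))*(-74 - 21) = -5*(1 - 5) + (2*12/(12 + 1*(6 + 5)))*(-74 - 21) = -5*(-4) + (2*12/(12 + 1*11))*(-95) = 20 + (2*12/(12 + 11))*(-95) = 20 + (2*12/23)*(-95) = 20 + (2*12*(1/23))*(-95) = 20 + (24/23)*(-95) = 20 - 2280/23 = -1820/23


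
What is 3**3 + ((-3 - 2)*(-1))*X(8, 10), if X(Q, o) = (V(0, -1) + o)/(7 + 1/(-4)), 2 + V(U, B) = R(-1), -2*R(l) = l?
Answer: 899/27 ≈ 33.296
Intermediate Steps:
R(l) = -l/2
V(U, B) = -3/2 (V(U, B) = -2 - 1/2*(-1) = -2 + 1/2 = -3/2)
X(Q, o) = -2/9 + 4*o/27 (X(Q, o) = (-3/2 + o)/(7 + 1/(-4)) = (-3/2 + o)/(7 - 1/4) = (-3/2 + o)/(27/4) = (-3/2 + o)*(4/27) = -2/9 + 4*o/27)
3**3 + ((-3 - 2)*(-1))*X(8, 10) = 3**3 + ((-3 - 2)*(-1))*(-2/9 + (4/27)*10) = 27 + (-5*(-1))*(-2/9 + 40/27) = 27 + 5*(34/27) = 27 + 170/27 = 899/27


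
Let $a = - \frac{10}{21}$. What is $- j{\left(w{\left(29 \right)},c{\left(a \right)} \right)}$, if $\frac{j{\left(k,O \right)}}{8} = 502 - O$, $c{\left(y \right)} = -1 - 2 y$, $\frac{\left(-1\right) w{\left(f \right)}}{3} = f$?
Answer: $- \frac{84344}{21} \approx -4016.4$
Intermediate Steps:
$w{\left(f \right)} = - 3 f$
$a = - \frac{10}{21}$ ($a = \left(-10\right) \frac{1}{21} = - \frac{10}{21} \approx -0.47619$)
$j{\left(k,O \right)} = 4016 - 8 O$ ($j{\left(k,O \right)} = 8 \left(502 - O\right) = 4016 - 8 O$)
$- j{\left(w{\left(29 \right)},c{\left(a \right)} \right)} = - (4016 - 8 \left(-1 - - \frac{20}{21}\right)) = - (4016 - 8 \left(-1 + \frac{20}{21}\right)) = - (4016 - - \frac{8}{21}) = - (4016 + \frac{8}{21}) = \left(-1\right) \frac{84344}{21} = - \frac{84344}{21}$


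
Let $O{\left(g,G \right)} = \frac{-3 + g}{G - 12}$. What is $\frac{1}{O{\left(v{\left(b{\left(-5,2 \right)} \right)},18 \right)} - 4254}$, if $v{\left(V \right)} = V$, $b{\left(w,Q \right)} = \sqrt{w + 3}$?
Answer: $- \frac{153162}{651627731} - \frac{6 i \sqrt{2}}{651627731} \approx -0.00023505 - 1.3022 \cdot 10^{-8} i$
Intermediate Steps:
$b{\left(w,Q \right)} = \sqrt{3 + w}$
$O{\left(g,G \right)} = \frac{-3 + g}{-12 + G}$
$\frac{1}{O{\left(v{\left(b{\left(-5,2 \right)} \right)},18 \right)} - 4254} = \frac{1}{\frac{-3 + \sqrt{3 - 5}}{-12 + 18} - 4254} = \frac{1}{\frac{-3 + \sqrt{-2}}{6} - 4254} = \frac{1}{\frac{-3 + i \sqrt{2}}{6} - 4254} = \frac{1}{\left(- \frac{1}{2} + \frac{i \sqrt{2}}{6}\right) - 4254} = \frac{1}{- \frac{8509}{2} + \frac{i \sqrt{2}}{6}}$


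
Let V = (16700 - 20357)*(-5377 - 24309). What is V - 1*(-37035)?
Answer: 108598737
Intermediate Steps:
V = 108561702 (V = -3657*(-29686) = 108561702)
V - 1*(-37035) = 108561702 - 1*(-37035) = 108561702 + 37035 = 108598737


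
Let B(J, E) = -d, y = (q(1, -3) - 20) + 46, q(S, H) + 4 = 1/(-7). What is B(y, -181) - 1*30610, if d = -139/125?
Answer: -3826111/125 ≈ -30609.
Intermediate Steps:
q(S, H) = -29/7 (q(S, H) = -4 + 1/(-7) = -4 + 1*(-⅐) = -4 - ⅐ = -29/7)
d = -139/125 (d = -139*1/125 = -139/125 ≈ -1.1120)
y = 153/7 (y = (-29/7 - 20) + 46 = -169/7 + 46 = 153/7 ≈ 21.857)
B(J, E) = 139/125 (B(J, E) = -1*(-139/125) = 139/125)
B(y, -181) - 1*30610 = 139/125 - 1*30610 = 139/125 - 30610 = -3826111/125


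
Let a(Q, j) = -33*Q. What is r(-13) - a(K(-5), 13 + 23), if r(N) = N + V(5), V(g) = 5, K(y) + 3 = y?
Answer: -272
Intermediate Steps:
K(y) = -3 + y
r(N) = 5 + N (r(N) = N + 5 = 5 + N)
r(-13) - a(K(-5), 13 + 23) = (5 - 13) - (-33)*(-3 - 5) = -8 - (-33)*(-8) = -8 - 1*264 = -8 - 264 = -272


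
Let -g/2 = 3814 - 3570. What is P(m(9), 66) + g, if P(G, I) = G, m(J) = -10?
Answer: -498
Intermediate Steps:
g = -488 (g = -2*(3814 - 3570) = -2*244 = -488)
P(m(9), 66) + g = -10 - 488 = -498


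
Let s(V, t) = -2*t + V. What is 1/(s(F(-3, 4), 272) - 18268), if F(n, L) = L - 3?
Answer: -1/18811 ≈ -5.3160e-5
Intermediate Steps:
F(n, L) = -3 + L
s(V, t) = V - 2*t
1/(s(F(-3, 4), 272) - 18268) = 1/(((-3 + 4) - 2*272) - 18268) = 1/((1 - 544) - 18268) = 1/(-543 - 18268) = 1/(-18811) = -1/18811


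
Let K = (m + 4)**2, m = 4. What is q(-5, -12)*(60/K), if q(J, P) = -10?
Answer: -75/8 ≈ -9.3750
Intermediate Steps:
K = 64 (K = (4 + 4)**2 = 8**2 = 64)
q(-5, -12)*(60/K) = -600/64 = -10*15/16 = -75/8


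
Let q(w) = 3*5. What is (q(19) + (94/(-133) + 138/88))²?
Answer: 8615738041/34245904 ≈ 251.58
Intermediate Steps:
q(w) = 15
(q(19) + (94/(-133) + 138/88))² = (15 + (94/(-133) + 138/88))² = (15 + (94*(-1/133) + 138*(1/88)))² = (15 + (-94/133 + 69/44))² = (15 + 5041/5852)² = (92821/5852)² = 8615738041/34245904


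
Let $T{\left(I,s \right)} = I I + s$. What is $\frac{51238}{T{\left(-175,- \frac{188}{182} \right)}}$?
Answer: $\frac{4662658}{2786781} \approx 1.6731$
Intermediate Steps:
$T{\left(I,s \right)} = s + I^{2}$ ($T{\left(I,s \right)} = I^{2} + s = s + I^{2}$)
$\frac{51238}{T{\left(-175,- \frac{188}{182} \right)}} = \frac{51238}{- \frac{188}{182} + \left(-175\right)^{2}} = \frac{51238}{\left(-188\right) \frac{1}{182} + 30625} = \frac{51238}{- \frac{94}{91} + 30625} = \frac{51238}{\frac{2786781}{91}} = 51238 \cdot \frac{91}{2786781} = \frac{4662658}{2786781}$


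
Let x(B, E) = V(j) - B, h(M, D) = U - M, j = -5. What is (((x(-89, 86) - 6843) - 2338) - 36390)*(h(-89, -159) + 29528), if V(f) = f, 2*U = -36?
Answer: -1346369713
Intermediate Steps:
U = -18 (U = (½)*(-36) = -18)
h(M, D) = -18 - M
x(B, E) = -5 - B
(((x(-89, 86) - 6843) - 2338) - 36390)*(h(-89, -159) + 29528) = ((((-5 - 1*(-89)) - 6843) - 2338) - 36390)*((-18 - 1*(-89)) + 29528) = ((((-5 + 89) - 6843) - 2338) - 36390)*((-18 + 89) + 29528) = (((84 - 6843) - 2338) - 36390)*(71 + 29528) = ((-6759 - 2338) - 36390)*29599 = (-9097 - 36390)*29599 = -45487*29599 = -1346369713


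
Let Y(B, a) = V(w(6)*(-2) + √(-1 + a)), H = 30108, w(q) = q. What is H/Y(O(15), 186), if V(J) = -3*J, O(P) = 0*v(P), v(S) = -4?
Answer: -120432/41 - 10036*√185/41 ≈ -6266.7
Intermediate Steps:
O(P) = 0 (O(P) = 0*(-4) = 0)
Y(B, a) = 36 - 3*√(-1 + a) (Y(B, a) = -3*(6*(-2) + √(-1 + a)) = -3*(-12 + √(-1 + a)) = 36 - 3*√(-1 + a))
H/Y(O(15), 186) = 30108/(36 - 3*√(-1 + 186)) = 30108/(36 - 3*√185)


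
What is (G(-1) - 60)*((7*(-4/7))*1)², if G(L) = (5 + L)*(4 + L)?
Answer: -768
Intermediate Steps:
G(L) = (4 + L)*(5 + L)
(G(-1) - 60)*((7*(-4/7))*1)² = ((20 + (-1)² + 9*(-1)) - 60)*((7*(-4/7))*1)² = ((20 + 1 - 9) - 60)*((7*(-4*⅐))*1)² = (12 - 60)*((7*(-4/7))*1)² = -48*(-4*1)² = -48*(-4)² = -48*16 = -768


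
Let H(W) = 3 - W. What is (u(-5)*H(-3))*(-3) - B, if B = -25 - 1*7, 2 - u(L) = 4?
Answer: 68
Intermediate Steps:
u(L) = -2 (u(L) = 2 - 1*4 = 2 - 4 = -2)
B = -32 (B = -25 - 7 = -32)
(u(-5)*H(-3))*(-3) - B = -2*(3 - 1*(-3))*(-3) - 1*(-32) = -2*(3 + 3)*(-3) + 32 = -2*6*(-3) + 32 = -12*(-3) + 32 = 36 + 32 = 68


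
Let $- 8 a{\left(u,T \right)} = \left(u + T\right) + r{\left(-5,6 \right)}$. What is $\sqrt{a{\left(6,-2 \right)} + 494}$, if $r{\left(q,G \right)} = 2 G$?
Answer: $2 \sqrt{123} \approx 22.181$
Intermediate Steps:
$a{\left(u,T \right)} = - \frac{3}{2} - \frac{T}{8} - \frac{u}{8}$ ($a{\left(u,T \right)} = - \frac{\left(u + T\right) + 2 \cdot 6}{8} = - \frac{\left(T + u\right) + 12}{8} = - \frac{12 + T + u}{8} = - \frac{3}{2} - \frac{T}{8} - \frac{u}{8}$)
$\sqrt{a{\left(6,-2 \right)} + 494} = \sqrt{\left(- \frac{3}{2} - - \frac{1}{4} - \frac{3}{4}\right) + 494} = \sqrt{\left(- \frac{3}{2} + \frac{1}{4} - \frac{3}{4}\right) + 494} = \sqrt{-2 + 494} = \sqrt{492} = 2 \sqrt{123}$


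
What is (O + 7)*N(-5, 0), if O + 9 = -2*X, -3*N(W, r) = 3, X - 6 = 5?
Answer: 24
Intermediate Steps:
X = 11 (X = 6 + 5 = 11)
N(W, r) = -1 (N(W, r) = -⅓*3 = -1)
O = -31 (O = -9 - 2*11 = -9 - 22 = -31)
(O + 7)*N(-5, 0) = (-31 + 7)*(-1) = -24*(-1) = 24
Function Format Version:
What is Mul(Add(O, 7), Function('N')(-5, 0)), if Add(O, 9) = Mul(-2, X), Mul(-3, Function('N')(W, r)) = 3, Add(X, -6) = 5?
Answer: 24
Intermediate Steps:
X = 11 (X = Add(6, 5) = 11)
Function('N')(W, r) = -1 (Function('N')(W, r) = Mul(Rational(-1, 3), 3) = -1)
O = -31 (O = Add(-9, Mul(-2, 11)) = Add(-9, -22) = -31)
Mul(Add(O, 7), Function('N')(-5, 0)) = Mul(Add(-31, 7), -1) = Mul(-24, -1) = 24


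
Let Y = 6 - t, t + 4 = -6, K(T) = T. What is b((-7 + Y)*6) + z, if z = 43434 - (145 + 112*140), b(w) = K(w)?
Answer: 27663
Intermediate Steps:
t = -10 (t = -4 - 6 = -10)
Y = 16 (Y = 6 - 1*(-10) = 6 + 10 = 16)
b(w) = w
z = 27609 (z = 43434 - (145 + 15680) = 43434 - 1*15825 = 43434 - 15825 = 27609)
b((-7 + Y)*6) + z = (-7 + 16)*6 + 27609 = 9*6 + 27609 = 54 + 27609 = 27663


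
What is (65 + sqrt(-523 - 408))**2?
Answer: 3294 + 910*I*sqrt(19) ≈ 3294.0 + 3966.6*I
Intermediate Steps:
(65 + sqrt(-523 - 408))**2 = (65 + sqrt(-931))**2 = (65 + 7*I*sqrt(19))**2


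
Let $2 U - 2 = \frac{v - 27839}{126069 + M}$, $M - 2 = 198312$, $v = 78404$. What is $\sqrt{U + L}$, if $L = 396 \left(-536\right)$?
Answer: $\frac{i \sqrt{89337528436721990}}{648766} \approx 460.71 i$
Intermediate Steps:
$M = 198314$ ($M = 2 + 198312 = 198314$)
$L = -212256$
$U = \frac{699331}{648766}$ ($U = 1 + \frac{\left(78404 - 27839\right) \frac{1}{126069 + 198314}}{2} = 1 + \frac{50565 \cdot \frac{1}{324383}}{2} = 1 + \frac{1}{2} \cdot \frac{50565}{324383} = 1 + \frac{50565}{648766} = \frac{699331}{648766} \approx 1.0779$)
$\sqrt{U + L} = \sqrt{\frac{699331}{648766} - 212256} = \sqrt{- \frac{137703776765}{648766}} = \frac{i \sqrt{89337528436721990}}{648766}$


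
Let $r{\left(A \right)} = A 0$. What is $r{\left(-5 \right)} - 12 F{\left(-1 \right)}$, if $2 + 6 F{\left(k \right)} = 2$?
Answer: $0$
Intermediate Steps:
$F{\left(k \right)} = 0$ ($F{\left(k \right)} = - \frac{1}{3} + \frac{1}{6} \cdot 2 = - \frac{1}{3} + \frac{1}{3} = 0$)
$r{\left(A \right)} = 0$
$r{\left(-5 \right)} - 12 F{\left(-1 \right)} = 0 - 0 = 0 + 0 = 0$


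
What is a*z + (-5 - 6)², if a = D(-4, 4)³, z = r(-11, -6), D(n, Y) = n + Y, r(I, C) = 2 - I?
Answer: 121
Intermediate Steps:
D(n, Y) = Y + n
z = 13 (z = 2 - 1*(-11) = 2 + 11 = 13)
a = 0 (a = (4 - 4)³ = 0³ = 0)
a*z + (-5 - 6)² = 0*13 + (-5 - 6)² = 0 + (-11)² = 0 + 121 = 121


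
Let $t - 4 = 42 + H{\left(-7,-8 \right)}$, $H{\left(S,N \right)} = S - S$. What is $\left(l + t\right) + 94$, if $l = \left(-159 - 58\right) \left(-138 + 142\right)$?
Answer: $-728$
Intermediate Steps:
$H{\left(S,N \right)} = 0$
$l = -868$ ($l = \left(-217\right) 4 = -868$)
$t = 46$ ($t = 4 + \left(42 + 0\right) = 4 + 42 = 46$)
$\left(l + t\right) + 94 = \left(-868 + 46\right) + 94 = -822 + 94 = -728$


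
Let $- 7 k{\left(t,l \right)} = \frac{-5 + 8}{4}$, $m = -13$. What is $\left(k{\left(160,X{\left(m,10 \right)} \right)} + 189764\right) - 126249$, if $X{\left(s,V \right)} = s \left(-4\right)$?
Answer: $\frac{1778417}{28} \approx 63515.0$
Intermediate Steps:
$X{\left(s,V \right)} = - 4 s$
$k{\left(t,l \right)} = - \frac{3}{28}$ ($k{\left(t,l \right)} = - \frac{\left(-5 + 8\right) \frac{1}{4}}{7} = - \frac{3 \cdot \frac{1}{4}}{7} = \left(- \frac{1}{7}\right) \frac{3}{4} = - \frac{3}{28}$)
$\left(k{\left(160,X{\left(m,10 \right)} \right)} + 189764\right) - 126249 = \left(- \frac{3}{28} + 189764\right) - 126249 = \frac{5313389}{28} - 126249 = \frac{1778417}{28}$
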